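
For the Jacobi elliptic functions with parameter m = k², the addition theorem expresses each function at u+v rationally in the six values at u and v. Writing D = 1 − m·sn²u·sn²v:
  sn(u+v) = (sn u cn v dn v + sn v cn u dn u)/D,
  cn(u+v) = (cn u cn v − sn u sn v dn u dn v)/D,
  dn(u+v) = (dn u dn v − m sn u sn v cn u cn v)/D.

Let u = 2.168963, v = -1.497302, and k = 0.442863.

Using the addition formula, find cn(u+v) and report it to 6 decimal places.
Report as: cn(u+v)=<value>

cn(u+v)=0.788372

sn u = 0.895083555435551, cn u = -0.4458984512070577, dn u = 0.918078169171308
sn v = -0.9896627463149979, cn v = 0.1434142550664198, dn v = 0.898836051533445
m = k² = 0.196127636769
D = 1 − m·sn²u·sn²v = 0.8460993702375019
cn(u+v) = (cn u·cn v − sn u·sn v·dn u·dn v)/D = 0.6670409789492257/0.8460993702375019 = 0.7883719128191596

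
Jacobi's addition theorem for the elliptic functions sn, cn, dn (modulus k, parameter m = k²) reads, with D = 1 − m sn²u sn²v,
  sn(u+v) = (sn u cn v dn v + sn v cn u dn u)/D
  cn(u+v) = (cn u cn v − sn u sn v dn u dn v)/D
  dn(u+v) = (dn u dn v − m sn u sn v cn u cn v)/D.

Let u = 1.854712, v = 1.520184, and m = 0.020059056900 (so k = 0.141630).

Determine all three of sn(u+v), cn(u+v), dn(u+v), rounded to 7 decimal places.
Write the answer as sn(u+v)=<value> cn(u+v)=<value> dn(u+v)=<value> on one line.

sn u = 0.9629029175341006, cn u = -0.2698480524375099, dn u = 0.9906571571092301
sn v = 0.9983190626977188, cn v = 0.05795730371875646, dn v = 0.989953697127351
m = k² = 0.0200590569
D = 1 − m·sn²u·sn²v = 0.9814640758598263
sn(u+v) = (sn u·cn v·dn v + sn v·cn u·dn u)/D = -0.2116309444751015/0.9814640758598263 = -0.2156278051131918
cn(u+v) = (cn u·cn v − sn u·sn v·dn u·dn v)/D = -0.958375748620529/0.9814640758598263 = -0.9764756267629353
dn(u+v) = (dn u·dn v − m·sn u·sn v·cn u·cn v)/D = 0.9810062864477647/0.9814640758598263 = 0.9995335647800858

sn(u+v)=-0.2156278 cn(u+v)=-0.9764756 dn(u+v)=0.9995336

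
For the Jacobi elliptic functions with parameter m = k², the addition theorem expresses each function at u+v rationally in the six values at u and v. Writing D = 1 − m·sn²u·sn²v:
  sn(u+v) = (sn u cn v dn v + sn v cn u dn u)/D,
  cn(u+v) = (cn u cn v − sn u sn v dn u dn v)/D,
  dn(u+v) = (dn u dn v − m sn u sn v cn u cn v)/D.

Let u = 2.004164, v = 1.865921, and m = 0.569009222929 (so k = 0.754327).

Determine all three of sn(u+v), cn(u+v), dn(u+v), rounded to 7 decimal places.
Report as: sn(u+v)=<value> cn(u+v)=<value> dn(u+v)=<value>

sn u = 0.9983766989998933, cn u = -0.05695583283629962, dn u = 0.657903202722563
sn v = 0.9994281981278171, cn v = 0.03381237623984297, dn v = 0.6569941492183587
m = k² = 0.569009222929
D = 1 − m·sn²u·sn²v = 0.4334850488746401
sn(u+v) = (sn u·cn v·dn v + sn v·cn u·dn u)/D = -0.01527152611933217/0.4334850488746401 = -0.03522964900168577
cn(u+v) = (cn u·cn v − sn u·sn v·dn u·dn v)/D = -0.4332159601028518/0.4334850488746401 = -0.9993792432461353
dn(u+v) = (dn u·dn v − m·sn u·sn v·cn u·cn v)/D = 0.4333319553710348/0.4334850488746401 = 0.9996468309483735

sn(u+v)=-0.0352296 cn(u+v)=-0.9993792 dn(u+v)=0.9996468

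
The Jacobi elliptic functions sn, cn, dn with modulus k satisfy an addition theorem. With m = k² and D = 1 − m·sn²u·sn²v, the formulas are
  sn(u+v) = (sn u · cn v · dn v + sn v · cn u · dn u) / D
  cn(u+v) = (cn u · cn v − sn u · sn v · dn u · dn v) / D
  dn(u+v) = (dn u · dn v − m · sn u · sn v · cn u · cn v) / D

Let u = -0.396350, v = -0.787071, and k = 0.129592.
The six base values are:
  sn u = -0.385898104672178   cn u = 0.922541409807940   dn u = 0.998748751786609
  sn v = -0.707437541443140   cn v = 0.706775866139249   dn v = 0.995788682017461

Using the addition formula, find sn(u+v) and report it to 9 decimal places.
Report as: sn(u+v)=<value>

sn(u+v)=-0.924575901

m = k² = 0.016794086464
D = 1 − m·sn²u·sn²v = 0.9987483644745463
sn(u+v) = (sn u·cn v·dn v + sn v·cn u·dn u)/D = -0.9234186693692093/0.9987483644745463 = -0.9245759014133967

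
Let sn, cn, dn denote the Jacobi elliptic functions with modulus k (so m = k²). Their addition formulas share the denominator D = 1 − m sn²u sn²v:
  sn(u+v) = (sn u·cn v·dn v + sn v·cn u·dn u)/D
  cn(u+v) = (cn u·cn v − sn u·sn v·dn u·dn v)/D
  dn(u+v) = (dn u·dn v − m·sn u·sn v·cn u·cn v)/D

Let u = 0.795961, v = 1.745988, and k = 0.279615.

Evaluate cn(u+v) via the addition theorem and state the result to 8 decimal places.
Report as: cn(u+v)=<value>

cn(u+v)=-0.78973509

sn u = 0.7104808037893914, cn u = 0.7037165817619905, dn u = 0.9800682483068482
sn v = 0.9905767586972322, cn v = -0.1369586986243864, dn v = 0.9608756490371419
m = k² = 0.078184548225
D = 1 − m·sn²u·sn²v = 0.9612740664296968
cn(u+v) = (cn u·cn v − sn u·sn v·dn u·dn v)/D = -0.7591518581920098/0.9612740664296968 = -0.7897350866975986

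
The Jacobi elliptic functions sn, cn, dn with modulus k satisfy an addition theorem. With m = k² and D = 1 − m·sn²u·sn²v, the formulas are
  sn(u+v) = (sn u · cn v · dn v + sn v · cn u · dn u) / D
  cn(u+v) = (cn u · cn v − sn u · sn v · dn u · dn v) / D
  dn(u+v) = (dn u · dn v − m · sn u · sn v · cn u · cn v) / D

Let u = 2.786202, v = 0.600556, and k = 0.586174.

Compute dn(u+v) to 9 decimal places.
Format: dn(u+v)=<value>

sn u = 0.6265329695101572, cn u = -0.7793949179439038, dn u = 0.9301193732609889
sn v = 0.5555858474015161, cn v = 0.8314591788940328, dn v = 0.945483508631542
m = k² = 0.343599958276
D = 1 − m·sn²u·sn²v = 0.9583664628354178
dn(u+v) = (dn u·dn v − m·sn u·sn v·cn u·cn v)/D = 0.9569205601158963/0.9583664628354178 = 0.9984912841010278

dn(u+v)=0.998491284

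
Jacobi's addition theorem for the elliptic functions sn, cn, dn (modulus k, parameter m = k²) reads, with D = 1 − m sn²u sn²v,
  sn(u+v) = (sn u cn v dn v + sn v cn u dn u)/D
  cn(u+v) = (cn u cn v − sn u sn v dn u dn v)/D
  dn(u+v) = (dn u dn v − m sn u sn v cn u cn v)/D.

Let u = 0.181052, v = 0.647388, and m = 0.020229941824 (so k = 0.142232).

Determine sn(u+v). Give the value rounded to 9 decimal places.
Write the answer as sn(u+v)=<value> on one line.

sn u = 0.1800449237514589, cn u = 0.9836583885838271, dn u = 0.999672057564039
sn v = 0.6024340099918143, cn v = 0.7981686937015149, dn v = 0.9963222436723766
m = k² = 0.020229941824
D = 1 − m·sn²u·sn²v = 0.9997620008753889
sn(u+v) = (sn u·cn v·dn v + sn v·cn u·dn u)/D = 0.7355726374612228/0.9997620008753889 = 0.7357477447804151

sn(u+v)=0.735747745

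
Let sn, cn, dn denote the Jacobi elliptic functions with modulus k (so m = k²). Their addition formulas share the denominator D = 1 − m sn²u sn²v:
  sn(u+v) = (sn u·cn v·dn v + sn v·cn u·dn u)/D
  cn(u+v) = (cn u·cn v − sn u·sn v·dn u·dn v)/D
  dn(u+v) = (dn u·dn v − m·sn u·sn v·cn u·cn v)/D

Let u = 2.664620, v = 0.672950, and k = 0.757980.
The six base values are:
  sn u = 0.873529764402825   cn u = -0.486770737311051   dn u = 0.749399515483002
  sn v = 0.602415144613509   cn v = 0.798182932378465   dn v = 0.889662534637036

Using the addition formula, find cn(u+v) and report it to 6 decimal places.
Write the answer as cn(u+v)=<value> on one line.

m = k² = 0.5745336804
D = 1 − m·sn²u·sn²v = 0.8409027506748491
cn(u+v) = (cn u·cn v − sn u·sn v·dn u·dn v)/D = -0.7393746768858821/0.8409027506748491 = -0.8792630019256237

cn(u+v)=-0.879263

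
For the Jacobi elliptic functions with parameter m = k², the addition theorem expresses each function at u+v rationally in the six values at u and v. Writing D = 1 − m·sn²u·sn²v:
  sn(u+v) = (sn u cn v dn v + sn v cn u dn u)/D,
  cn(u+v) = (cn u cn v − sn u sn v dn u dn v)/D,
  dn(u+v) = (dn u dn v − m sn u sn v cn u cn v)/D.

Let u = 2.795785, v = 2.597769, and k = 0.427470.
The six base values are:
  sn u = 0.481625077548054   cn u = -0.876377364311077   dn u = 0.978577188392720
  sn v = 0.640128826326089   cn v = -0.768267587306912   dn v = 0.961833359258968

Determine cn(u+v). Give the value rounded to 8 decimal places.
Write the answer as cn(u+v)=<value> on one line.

cn(u+v)=0.38988139

m = k² = 0.1827306009
D = 1 − m·sn²u·sn²v = 0.9826314230975703
cn(u+v) = (cn u·cn v − sn u·sn v·dn u·dn v)/D = 0.38310970154065/0.9826314230975703 = 0.3898813863828667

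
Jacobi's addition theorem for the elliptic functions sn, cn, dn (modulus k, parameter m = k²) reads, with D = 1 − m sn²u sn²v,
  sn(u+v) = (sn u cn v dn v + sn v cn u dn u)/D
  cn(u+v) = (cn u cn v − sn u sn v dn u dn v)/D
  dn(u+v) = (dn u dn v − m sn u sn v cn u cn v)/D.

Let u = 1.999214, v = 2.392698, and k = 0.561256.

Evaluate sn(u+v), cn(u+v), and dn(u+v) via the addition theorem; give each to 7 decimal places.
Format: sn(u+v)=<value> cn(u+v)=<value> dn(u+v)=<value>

sn(u+v)=-0.7891162 cn(u+v)=-0.6142439 dn(u+v)=0.8965729

sn u = 0.9737339177111654, cn u = -0.2276889490047013, dn u = 0.8374499649167946
sn v = 0.8436194616931253, cn v = -0.5369415274055468, dn v = 0.8808010836214241
m = k² = 0.315008297536
D = 1 − m·sn²u·sn²v = 0.7874330361606807
sn(u+v) = (sn u·cn v·dn v + sn v·cn u·dn u)/D = -0.621376190981405/0.7874330361606807 = -0.7891162326781134
cn(u+v) = (cn u·cn v − sn u·sn v·dn u·dn v)/D = -0.4836759408102375/0.7874330361606807 = -0.6142439021462904
dn(u+v) = (dn u·dn v − m·sn u·sn v·cn u·cn v)/D = 0.7059911089473973/0.7874330361606807 = 0.8965728849650845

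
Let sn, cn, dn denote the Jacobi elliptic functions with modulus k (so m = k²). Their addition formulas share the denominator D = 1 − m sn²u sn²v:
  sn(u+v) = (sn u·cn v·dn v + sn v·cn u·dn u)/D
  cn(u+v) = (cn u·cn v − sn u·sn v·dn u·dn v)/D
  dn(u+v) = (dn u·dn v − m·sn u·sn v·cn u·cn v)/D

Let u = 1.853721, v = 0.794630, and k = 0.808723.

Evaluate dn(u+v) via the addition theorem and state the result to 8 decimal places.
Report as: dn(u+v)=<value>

sn u = 0.9956090274675244, cn u = 0.09360910439252271, dn u = 0.5930414656796624
sn v = 0.6794121569506107, cn v = 0.733756854133383, dn v = 0.8355224968464645
m = k² = 0.654032890729
D = 1 − m·sn²u·sn²v = 0.7007433100298849
dn(u+v) = (dn u·dn v − m·sn u·sn v·cn u·cn v)/D = 0.4651121947920905/0.7007433100298849 = 0.6637411847317596

dn(u+v)=0.66374118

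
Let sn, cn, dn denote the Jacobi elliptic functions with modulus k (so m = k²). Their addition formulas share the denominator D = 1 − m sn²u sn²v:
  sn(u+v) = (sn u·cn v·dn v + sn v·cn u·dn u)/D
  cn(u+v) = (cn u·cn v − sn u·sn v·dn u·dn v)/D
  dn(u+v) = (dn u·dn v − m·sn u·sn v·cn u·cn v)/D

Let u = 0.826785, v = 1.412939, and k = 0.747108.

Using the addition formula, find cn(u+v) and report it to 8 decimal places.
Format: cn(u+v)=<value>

cn(u+v)=-0.22172495

sn u = 0.7042527989137118, cn u = 0.7099492905991266, dn u = 0.8503899844930054
sn v = 0.9442183913187781, cn v = 0.329319950041565, dn v = 0.7087764963734259
m = k² = 0.558170363664
D = 1 − m·sn²u·sn²v = 0.7531865358454351
cn(u+v) = (cn u·cn v − sn u·sn v·dn u·dn v)/D = -0.1670002441129676/0.7531865358454351 = -0.2217249461655785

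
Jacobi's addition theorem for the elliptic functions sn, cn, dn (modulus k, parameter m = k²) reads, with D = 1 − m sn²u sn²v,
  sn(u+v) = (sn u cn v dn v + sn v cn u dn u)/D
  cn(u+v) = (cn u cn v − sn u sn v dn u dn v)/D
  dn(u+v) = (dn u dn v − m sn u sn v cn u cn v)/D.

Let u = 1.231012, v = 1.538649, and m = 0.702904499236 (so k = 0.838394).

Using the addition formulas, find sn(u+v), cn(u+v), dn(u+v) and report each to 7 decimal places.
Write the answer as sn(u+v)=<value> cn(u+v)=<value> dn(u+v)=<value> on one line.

sn u = 0.8772262473148099, cn u = 0.4800771927742203, dn u = 0.6775668161582031
sn v = 0.9538703664302985, cn v = 0.3002187936257956, dn v = 0.6003742282594426
m = k² = 0.702904499236
D = 1 − m·sn²u·sn²v = 0.5078491128245292
sn(u+v) = (sn u·cn v·dn v + sn v·cn u·dn u)/D = 0.4683935660977957/0.5078491128245292 = 0.9223085248543771
cn(u+v) = (cn u·cn v − sn u·sn v·dn u·dn v)/D = -0.1962605121639381/0.5078491128245292 = -0.3864543763252563
dn(u+v) = (dn u·dn v − m·sn u·sn v·cn u·cn v)/D = 0.3220228610201511/0.5078491128245292 = 0.6340916088818997

sn(u+v)=0.9223085 cn(u+v)=-0.3864544 dn(u+v)=0.6340916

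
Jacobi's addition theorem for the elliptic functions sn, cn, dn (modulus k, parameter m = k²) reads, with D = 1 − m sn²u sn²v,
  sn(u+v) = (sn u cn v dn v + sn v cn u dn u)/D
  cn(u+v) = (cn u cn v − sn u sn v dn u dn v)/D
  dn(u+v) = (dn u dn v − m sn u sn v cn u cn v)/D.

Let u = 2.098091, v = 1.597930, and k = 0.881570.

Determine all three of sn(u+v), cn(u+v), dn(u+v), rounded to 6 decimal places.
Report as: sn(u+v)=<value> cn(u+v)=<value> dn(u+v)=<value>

sn(u+v)=0.626722 cn(u+v)=-0.779243 dn(u+v)=0.833513

sn u = 0.9986441965328995, cn u = 0.05205543901610721, dn u = 0.4742786884498153
sn v = 0.954756713390792, cn v = 0.2973879927556139, dn v = 0.5399690452324758
m = k² = 0.7771656649
D = 1 − m·sn²u·sn²v = 0.2934862605665105
sn(u+v) = (sn u·cn v·dn v + sn v·cn u·dn u)/D = 0.1839343787220325/0.2934862605665105 = 0.6267222811963591
cn(u+v) = (cn u·cn v − sn u·sn v·dn u·dn v)/D = -0.2286970254844903/0.2934862605665105 = -0.7792426979138347
dn(u+v) = (dn u·dn v − m·sn u·sn v·cn u·cn v)/D = 0.2446246686869153/0.2934862605665105 = 0.8335131880270009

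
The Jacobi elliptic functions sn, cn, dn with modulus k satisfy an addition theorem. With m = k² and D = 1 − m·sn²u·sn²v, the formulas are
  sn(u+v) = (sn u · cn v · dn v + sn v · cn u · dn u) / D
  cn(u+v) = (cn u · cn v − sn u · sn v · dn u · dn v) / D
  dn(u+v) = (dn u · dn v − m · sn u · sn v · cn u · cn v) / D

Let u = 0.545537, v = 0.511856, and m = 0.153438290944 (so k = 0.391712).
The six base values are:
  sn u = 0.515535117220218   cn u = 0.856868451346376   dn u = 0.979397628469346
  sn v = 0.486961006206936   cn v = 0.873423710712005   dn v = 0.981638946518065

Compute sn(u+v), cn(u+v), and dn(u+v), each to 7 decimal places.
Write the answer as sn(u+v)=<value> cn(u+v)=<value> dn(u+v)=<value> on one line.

sn(u+v)=0.8589845 cn(u+v)=0.5120015 dn(u+v)=0.9416926

m = k² = 0.153438290944
D = 1 − m·sn²u·sn²v = 0.9903297292755256
sn(u+v) = (sn u·cn v·dn v + sn v·cn u·dn u)/D = 0.8506779153236736/0.9903297292755256 = 0.8589845282600835
cn(u+v) = (cn u·cn v − sn u·sn v·dn u·dn v)/D = 0.5070503496374937/0.9903297292755256 = 0.5120015431713089
dn(u+v) = (dn u·dn v − m·sn u·sn v·cn u·cn v)/D = 0.9325861386904952/0.9903297292755256 = 0.9416925606916066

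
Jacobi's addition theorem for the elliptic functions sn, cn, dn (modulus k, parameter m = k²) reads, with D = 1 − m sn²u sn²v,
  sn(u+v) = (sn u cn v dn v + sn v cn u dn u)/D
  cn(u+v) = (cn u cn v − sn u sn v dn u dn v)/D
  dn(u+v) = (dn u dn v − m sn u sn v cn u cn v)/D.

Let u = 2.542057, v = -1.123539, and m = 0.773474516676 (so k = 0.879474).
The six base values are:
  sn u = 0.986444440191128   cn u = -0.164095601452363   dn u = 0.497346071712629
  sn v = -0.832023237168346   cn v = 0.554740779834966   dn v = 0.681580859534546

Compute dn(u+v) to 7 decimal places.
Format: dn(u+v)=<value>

m = k² = 0.773474516676
D = 1 − m·sn²u·sn²v = 0.4789706599723063
dn(u+v) = (dn u·dn v − m·sn u·sn v·cn u·cn v)/D = 0.2811931021936776/0.4789706599723063 = 0.5870779270904317

dn(u+v)=0.5870779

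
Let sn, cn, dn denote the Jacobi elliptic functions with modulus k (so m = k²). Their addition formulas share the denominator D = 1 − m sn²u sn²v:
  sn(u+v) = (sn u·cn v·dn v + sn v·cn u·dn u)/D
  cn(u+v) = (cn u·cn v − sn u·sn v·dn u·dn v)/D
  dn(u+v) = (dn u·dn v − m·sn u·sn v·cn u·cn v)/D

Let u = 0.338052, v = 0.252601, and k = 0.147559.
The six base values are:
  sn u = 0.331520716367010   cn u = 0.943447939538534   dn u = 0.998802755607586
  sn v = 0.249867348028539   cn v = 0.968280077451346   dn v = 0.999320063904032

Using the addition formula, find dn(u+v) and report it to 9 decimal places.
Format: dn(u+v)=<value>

dn(u+v)=0.996624865

m = k² = 0.021773658481
D = 1 − m·sn²u·sn²v = 0.9998505927177299
dn(u+v) = (dn u·dn v − m·sn u·sn v·cn u·cn v)/D = 0.9964759624663911/0.9998505927177299 = 0.9966248654789851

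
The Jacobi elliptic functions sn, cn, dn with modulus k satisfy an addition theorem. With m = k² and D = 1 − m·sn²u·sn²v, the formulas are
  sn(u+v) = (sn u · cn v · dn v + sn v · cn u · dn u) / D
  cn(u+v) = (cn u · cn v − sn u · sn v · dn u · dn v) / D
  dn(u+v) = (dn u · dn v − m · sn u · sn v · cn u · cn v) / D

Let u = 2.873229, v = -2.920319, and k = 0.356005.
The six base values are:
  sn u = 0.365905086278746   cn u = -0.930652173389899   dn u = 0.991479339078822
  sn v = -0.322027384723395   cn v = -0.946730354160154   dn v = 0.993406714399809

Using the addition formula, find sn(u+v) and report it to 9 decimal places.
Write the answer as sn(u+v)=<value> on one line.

sn(u+v)=-0.047070396

m = k² = 0.126739560025
D = 1 − m·sn²u·sn²v = 0.9982403159478419
sn(u+v) = (sn u·cn v·dn v + sn v·cn u·dn u)/D = -0.04698756722493451/0.9982403159478419 = -0.04707039625054535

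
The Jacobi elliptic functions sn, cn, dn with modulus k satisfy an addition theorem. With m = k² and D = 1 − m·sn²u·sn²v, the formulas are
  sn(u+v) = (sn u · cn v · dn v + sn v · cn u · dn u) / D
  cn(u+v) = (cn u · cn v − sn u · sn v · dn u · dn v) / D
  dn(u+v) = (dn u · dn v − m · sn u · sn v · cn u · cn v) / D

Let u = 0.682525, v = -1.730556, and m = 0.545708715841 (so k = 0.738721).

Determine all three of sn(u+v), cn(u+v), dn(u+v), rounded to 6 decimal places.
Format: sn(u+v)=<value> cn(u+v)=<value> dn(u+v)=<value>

sn u = 0.6102669001456596, cn u = 0.7921958789255392, dn u = 0.8926164099343113
sn v = -0.9938437224596274, cn v = 0.1107910435350761, dn v = 0.6789622011240469
m = k² = 0.545708715841
D = 1 − m·sn²u·sn²v = 0.7992587064555845
sn(u+v) = (sn u·cn v·dn v + sn v·cn u·dn u)/D = -0.6568677062989805/0.7992587064555845 = -0.8218461694486191
cn(u+v) = (cn u·cn v − sn u·sn v·dn u·dn v)/D = 0.4553452495267416/0.7992587064555845 = 0.5697094643435649
dn(u+v) = (dn u·dn v − m·sn u·sn v·cn u·cn v)/D = 0.6351021268246393/0.7992587064555845 = 0.7946139612805487

sn(u+v)=-0.821846 cn(u+v)=0.569709 dn(u+v)=0.794614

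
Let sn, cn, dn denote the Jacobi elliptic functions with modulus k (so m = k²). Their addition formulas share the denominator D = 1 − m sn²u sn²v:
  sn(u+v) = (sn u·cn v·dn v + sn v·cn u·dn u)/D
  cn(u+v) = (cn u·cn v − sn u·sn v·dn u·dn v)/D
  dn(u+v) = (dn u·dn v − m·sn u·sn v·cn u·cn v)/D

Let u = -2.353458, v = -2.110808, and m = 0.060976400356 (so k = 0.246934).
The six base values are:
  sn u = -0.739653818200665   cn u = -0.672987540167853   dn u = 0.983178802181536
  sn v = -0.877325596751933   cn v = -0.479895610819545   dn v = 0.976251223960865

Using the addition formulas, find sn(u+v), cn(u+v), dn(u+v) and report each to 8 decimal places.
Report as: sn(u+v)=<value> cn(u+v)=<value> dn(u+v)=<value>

m = k² = 0.060976400356
D = 1 − m·sn²u·sn²v = 0.9743232300059065
sn(u+v) = (sn u·cn v·dn v + sn v·cn u·dn u)/D = 0.9270243045802216/0.9743232300059065 = 0.9514545851222308
cn(u+v) = (cn u·cn v − sn u·sn v·dn u·dn v)/D = -0.299886137136579/0.9743232300059065 = -0.3077891688313343
dn(u+v) = (dn u·dn v − m·sn u·sn v·cn u·cn v)/D = 0.9470502730651751/0.9743232300059065 = 0.9720083067909957

sn(u+v)=0.95145459 cn(u+v)=-0.30778917 dn(u+v)=0.97200831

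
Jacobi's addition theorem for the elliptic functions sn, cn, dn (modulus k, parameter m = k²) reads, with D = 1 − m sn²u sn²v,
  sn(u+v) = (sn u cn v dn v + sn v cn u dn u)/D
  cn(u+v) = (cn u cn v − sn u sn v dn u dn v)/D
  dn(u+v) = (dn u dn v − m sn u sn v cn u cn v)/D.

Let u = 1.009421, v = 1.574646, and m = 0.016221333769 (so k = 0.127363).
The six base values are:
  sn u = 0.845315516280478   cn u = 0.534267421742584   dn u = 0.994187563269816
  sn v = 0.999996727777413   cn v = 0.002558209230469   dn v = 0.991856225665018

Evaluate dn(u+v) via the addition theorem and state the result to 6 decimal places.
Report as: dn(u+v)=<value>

dn(u+v)=0.997636

m = k² = 0.016221333769
D = 1 − m·sn²u·sn²v = 0.9884089868174973
dn(u+v) = (dn u·dn v − m·sn u·sn v·cn u·cn v)/D = 0.9860723828501116/0.9884089868174973 = 0.9976359948173791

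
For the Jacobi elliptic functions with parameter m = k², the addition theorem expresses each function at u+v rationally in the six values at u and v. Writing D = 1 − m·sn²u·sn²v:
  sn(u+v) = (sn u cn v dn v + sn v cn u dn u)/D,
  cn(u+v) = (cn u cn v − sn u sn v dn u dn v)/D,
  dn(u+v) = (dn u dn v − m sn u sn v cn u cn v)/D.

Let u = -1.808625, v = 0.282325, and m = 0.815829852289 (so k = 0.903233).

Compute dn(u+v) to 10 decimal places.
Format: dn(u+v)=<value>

sn u = -0.9769046704721914, cn u = 0.2136756064917546, dn u = 0.4705514927365031
sn v = 0.2757046758712709, cn v = 0.9612423896721978, dn v = 0.9684969126016842
m = k² = 0.815829852289
D = 1 − m·sn²u·sn²v = 0.9408176470242665
dn(u+v) = (dn u·dn v − m·sn u·sn v·cn u·cn v)/D = 0.5008595838190276/0.9408176470242665 = 0.5323662724686423

dn(u+v)=0.5323662725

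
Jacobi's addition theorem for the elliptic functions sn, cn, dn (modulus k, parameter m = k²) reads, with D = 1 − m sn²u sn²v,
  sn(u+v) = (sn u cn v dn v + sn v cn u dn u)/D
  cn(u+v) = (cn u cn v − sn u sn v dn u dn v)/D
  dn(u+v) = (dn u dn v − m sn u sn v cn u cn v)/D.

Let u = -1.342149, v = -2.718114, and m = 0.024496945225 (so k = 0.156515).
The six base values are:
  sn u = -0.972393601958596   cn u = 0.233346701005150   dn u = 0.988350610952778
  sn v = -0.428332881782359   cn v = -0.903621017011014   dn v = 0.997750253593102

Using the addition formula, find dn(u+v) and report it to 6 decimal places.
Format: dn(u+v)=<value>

m = k² = 0.024496945225
D = 1 − m·sn²u·sn²v = 0.9957502934069307
dn(u+v) = (dn u·dn v − m·sn u·sn v·cn u·cn v)/D = 0.988278483929411/0.9957502934069307 = 0.9924963020076499

dn(u+v)=0.992496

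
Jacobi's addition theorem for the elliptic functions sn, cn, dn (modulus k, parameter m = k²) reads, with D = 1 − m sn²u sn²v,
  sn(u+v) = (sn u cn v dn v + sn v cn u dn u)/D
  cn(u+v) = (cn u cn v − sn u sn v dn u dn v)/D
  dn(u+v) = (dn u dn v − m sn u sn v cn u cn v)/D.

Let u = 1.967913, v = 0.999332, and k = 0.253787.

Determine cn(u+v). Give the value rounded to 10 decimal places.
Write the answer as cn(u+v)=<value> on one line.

sn u = 0.9361647629241037, cn u = -0.3515615688030429, dn u = 0.9713663986107744
sn v = 0.8363404571668898, cn v = 0.548210397298225, dn v = 0.9772148924525586
m = k² = 0.064407841369
D = 1 − m·sn²u·sn²v = 0.9605170552234213
cn(u+v) = (cn u·cn v − sn u·sn v·dn u·dn v)/D = -0.9359345817679561/0.9605170552234213 = -0.9744070411641496

cn(u+v)=-0.9744070412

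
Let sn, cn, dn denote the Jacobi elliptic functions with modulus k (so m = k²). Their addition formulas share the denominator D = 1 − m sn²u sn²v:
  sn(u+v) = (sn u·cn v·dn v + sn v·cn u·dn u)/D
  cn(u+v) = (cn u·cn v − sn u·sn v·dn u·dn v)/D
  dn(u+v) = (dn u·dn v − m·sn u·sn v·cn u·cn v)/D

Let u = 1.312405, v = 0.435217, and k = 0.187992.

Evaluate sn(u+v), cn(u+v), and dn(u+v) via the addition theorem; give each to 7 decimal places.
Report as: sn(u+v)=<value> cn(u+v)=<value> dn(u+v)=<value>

sn(u+v)=0.9872609 cn(u+v)=-0.1591099 dn(u+v)=0.9826259

sn u = 0.9643531047944766, cn u = 0.2646187621338541, dn u = 0.9834295568968338
sn v = 0.4211833402573934, cn v = 0.9069755200057082, dn v = 0.996860406657052
m = k² = 0.035340992064
D = 1 − m·sn²u·sn²v = 0.9941696681894959
sn(u+v) = (sn u·cn v·dn v + sn v·cn u·dn u)/D = 0.9815048184432118/0.9941696681894959 = 0.9872608769392971
cn(u+v) = (cn u·cn v − sn u·sn v·dn u·dn v)/D = -0.1581822383226709/0.9941696681894959 = -0.1591099018447626
dn(u+v) = (dn u·dn v − m·sn u·sn v·cn u·cn v)/D = 0.9768968850695431/0.9941696681894959 = 0.9826259202300865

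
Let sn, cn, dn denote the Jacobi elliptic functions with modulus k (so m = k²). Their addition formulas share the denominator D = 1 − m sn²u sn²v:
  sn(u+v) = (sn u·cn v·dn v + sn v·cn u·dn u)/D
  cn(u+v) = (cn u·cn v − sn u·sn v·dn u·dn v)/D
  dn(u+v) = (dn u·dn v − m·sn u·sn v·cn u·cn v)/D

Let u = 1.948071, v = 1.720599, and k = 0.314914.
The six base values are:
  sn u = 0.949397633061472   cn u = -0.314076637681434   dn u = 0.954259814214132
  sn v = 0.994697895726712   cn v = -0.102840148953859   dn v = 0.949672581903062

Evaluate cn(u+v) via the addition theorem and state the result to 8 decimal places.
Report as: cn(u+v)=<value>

cn(u+v)=-0.90341594

m = k² = 0.099170827396
D = 1 − m·sn²u·sn²v = 0.9115571713034077
cn(u+v) = (cn u·cn v − sn u·sn v·dn u·dn v)/D = -0.823515281275175/0.9115571713034077 = -0.9034159427407671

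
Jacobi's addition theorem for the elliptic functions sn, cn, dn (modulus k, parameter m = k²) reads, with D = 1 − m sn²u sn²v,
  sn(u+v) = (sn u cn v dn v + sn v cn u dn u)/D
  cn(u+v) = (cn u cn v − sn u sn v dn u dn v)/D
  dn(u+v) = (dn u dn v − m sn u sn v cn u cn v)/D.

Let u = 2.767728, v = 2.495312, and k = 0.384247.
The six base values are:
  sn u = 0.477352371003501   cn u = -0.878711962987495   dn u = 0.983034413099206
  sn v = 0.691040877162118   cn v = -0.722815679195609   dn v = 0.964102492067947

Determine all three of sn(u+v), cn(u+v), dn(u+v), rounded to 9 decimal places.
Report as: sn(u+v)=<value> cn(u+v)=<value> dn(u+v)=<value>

sn(u+v)=-0.944754103 cn(u+v)=0.327779933 dn(u+v)=0.931781764

m = k² = 0.147645757009
D = 1 − m·sn²u·sn²v = 0.9839340424581327
sn(u+v) = (sn u·cn v·dn v + sn v·cn u·dn u)/D = -0.9295757240243749/0.9839340424581327 = -0.9447541033360771
cn(u+v) = (cn u·cn v − sn u·sn v·dn u·dn v)/D = 0.3225138341413618/0.9839340424581327 = 0.3277799326219421
dn(u+v) = (dn u·dn v − m·sn u·sn v·cn u·cn v)/D = 0.9168117981525598/0.9839340424581327 = 0.9317817644179853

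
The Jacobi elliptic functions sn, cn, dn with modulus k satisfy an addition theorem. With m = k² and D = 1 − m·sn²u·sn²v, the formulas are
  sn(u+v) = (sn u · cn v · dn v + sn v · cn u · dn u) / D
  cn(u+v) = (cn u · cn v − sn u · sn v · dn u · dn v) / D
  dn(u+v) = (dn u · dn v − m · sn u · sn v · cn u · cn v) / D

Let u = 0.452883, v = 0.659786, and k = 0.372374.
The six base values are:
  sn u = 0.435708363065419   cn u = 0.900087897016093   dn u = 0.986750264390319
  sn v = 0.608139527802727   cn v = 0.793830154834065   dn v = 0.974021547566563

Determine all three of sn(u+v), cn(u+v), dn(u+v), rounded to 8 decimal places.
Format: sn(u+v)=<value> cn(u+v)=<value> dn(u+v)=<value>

m = k² = 0.138662395876
D = 1 − m·sn²u·sn²v = 0.9902645292362903
sn(u+v) = (sn u·cn v·dn v + sn v·cn u·dn u)/D = 0.877019452047311/0.9902645292362903 = 0.8856415898524449
cn(u+v) = (cn u·cn v − sn u·sn v·dn u·dn v)/D = 0.4598485822465978/0.9902645292362903 = 0.4643694373272576
dn(u+v) = (dn u·dn v − m·sn u·sn v·cn u·cn v)/D = 0.9348635392003605/0.9902645292362903 = 0.9440543527509199

sn(u+v)=0.88564159 cn(u+v)=0.46436944 dn(u+v)=0.94405435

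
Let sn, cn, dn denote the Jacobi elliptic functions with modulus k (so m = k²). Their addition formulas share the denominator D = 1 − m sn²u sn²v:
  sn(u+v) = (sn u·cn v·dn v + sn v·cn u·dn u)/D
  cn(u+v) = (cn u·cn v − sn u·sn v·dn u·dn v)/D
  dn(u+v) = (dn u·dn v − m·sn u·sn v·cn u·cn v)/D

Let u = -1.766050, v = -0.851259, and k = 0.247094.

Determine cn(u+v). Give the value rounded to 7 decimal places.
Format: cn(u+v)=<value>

sn u = -0.9863885522490107, cn u = -0.16443121355783, dn u = 0.9698429508555219
sn v = -0.748526161007361, cn v = 0.6631052603377403, dn v = 0.9827467417895605
m = k² = 0.061055444836
D = 1 − m·sn²u·sn²v = 0.9667160842917336
cn(u+v) = (cn u·cn v − sn u·sn v·dn u·dn v)/D = -0.8127521871860861/0.9667160842917336 = -0.8407351448812922

cn(u+v)=-0.8407351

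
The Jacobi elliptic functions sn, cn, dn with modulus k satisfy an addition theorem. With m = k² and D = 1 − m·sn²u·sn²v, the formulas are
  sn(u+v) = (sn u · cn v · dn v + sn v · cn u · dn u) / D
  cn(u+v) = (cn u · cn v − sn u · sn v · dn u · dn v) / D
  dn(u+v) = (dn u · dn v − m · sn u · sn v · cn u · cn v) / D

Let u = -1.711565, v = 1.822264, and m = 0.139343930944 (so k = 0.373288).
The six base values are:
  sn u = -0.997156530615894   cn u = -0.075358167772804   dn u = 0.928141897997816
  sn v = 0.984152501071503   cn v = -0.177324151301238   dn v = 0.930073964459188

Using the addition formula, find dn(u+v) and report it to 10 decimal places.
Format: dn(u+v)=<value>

dn(u+v)=0.9991498221

m = k² = 0.139343930944
D = 1 − m·sn²u·sn²v = 0.8658040111728858
dn(u+v) = (dn u·dn v − m·sn u·sn v·cn u·cn v)/D = 0.865067923751328/0.8658040111728858 = 0.9991498221167159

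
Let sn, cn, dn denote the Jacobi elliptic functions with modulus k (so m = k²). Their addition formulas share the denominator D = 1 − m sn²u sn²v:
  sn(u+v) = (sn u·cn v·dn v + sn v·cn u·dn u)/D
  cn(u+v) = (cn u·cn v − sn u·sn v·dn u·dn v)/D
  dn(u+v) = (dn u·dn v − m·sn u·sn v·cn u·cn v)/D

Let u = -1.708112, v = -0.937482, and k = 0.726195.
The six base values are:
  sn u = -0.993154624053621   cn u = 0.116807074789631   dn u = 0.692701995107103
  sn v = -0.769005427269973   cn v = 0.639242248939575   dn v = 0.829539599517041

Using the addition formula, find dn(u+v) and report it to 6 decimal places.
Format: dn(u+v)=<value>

m = k² = 0.527359178025
D = 1 − m·sn²u·sn²v = 0.6923909868472558
dn(u+v) = (dn u·dn v − m·sn u·sn v·cn u·cn v)/D = 0.544549998335317/0.6923909868472558 = 0.7864775952888695

dn(u+v)=0.786478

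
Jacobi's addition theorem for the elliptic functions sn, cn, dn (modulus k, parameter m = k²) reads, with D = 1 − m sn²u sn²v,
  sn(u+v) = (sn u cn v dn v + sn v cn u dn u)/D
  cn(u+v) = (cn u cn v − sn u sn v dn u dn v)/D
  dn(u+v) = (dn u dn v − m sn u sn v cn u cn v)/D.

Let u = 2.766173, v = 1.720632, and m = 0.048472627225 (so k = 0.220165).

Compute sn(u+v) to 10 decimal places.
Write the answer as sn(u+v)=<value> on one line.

sn u = 0.4022822474091192, cn u = -0.9155156980737513, dn u = 0.9960700908794397
sn v = 0.9919356391171595, cn v = -0.1267426047121976, dn v = 0.975861681760266
m = k² = 0.048472627225
D = 1 − m·sn²u·sn²v = 0.9922816355207743
sn(u+v) = (sn u·cn v·dn v + sn v·cn u·dn u)/D = -0.9543193466443132/0.9922816355207743 = -0.9617424252172745

sn(u+v)=-0.9617424252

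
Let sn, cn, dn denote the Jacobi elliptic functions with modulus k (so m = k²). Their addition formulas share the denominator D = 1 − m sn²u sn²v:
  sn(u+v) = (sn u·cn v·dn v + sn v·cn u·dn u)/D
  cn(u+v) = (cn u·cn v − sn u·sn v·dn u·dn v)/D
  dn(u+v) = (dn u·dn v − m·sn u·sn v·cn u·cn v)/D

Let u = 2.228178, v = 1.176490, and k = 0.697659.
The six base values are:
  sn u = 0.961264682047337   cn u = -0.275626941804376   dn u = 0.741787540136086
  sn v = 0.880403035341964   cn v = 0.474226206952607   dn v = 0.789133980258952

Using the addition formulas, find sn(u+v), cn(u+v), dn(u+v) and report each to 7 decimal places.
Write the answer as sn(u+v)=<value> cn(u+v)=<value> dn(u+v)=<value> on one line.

m = k² = 0.486728080281
D = 1 − m·sn²u·sn²v = 0.6513935350454775
sn(u+v) = (sn u·cn v·dn v + sn v·cn u·dn u)/D = 0.1797279344516065/0.6513935350454775 = 0.2759129846737867
cn(u+v) = (cn u·cn v − sn u·sn v·dn u·dn v)/D = -0.6261081432762257/0.6513935350454775 = -0.9611826178663463
dn(u+v) = (dn u·dn v − m·sn u·sn v·cn u·cn v)/D = 0.6392113762830257/0.6513935350454775 = 0.9812983118390923

sn(u+v)=0.2759130 cn(u+v)=-0.9611826 dn(u+v)=0.9812983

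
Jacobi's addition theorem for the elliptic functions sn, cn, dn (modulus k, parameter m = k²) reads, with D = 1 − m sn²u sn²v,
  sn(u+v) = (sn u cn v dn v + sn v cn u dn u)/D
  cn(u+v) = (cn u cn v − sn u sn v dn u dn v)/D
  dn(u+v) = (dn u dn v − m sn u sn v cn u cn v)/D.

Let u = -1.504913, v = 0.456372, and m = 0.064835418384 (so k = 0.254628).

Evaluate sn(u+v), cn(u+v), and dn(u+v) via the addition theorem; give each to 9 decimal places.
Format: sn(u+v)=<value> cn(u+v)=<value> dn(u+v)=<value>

sn u = -0.9960170042989292, cn u = 0.08916348550492421, dn u = 0.9673055522614387
sn v = 0.4398102527170904, cn v = 0.8980907201418624, dn v = 0.9937095585379356
m = k² = 0.064835418384
D = 1 − m·sn²u·sn²v = 0.9875583917647533
sn(u+v) = (sn u·cn v·dn v + sn v·cn u·dn u)/D = -0.8509538412147033/0.9875583917647533 = -0.8616744572379771
cn(u+v) = (cn u·cn v − sn u·sn v·dn u·dn v)/D = 0.5011478197766877/0.9875583917647533 = 0.5074614564118517
dn(u+v) = (dn u·dn v − m·sn u·sn v·cn u·cn v)/D = 0.9634950938091222/0.9875583917647533 = 0.9756335441465589

sn(u+v)=-0.861674457 cn(u+v)=0.507461456 dn(u+v)=0.975633544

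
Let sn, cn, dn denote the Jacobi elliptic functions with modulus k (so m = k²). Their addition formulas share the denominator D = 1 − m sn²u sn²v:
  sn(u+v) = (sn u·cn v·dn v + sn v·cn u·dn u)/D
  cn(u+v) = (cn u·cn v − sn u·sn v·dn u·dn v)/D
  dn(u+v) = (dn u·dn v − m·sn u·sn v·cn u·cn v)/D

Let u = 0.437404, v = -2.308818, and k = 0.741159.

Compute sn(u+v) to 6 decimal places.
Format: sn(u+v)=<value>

sn u = 0.4169279692224813, cn u = 0.9089395296058026, dn u = 0.9510588159287215
sn v = -0.9611062965821835, cn v = -0.276178722334071, dn v = 0.7018420713332965
m = k² = 0.549316663281
D = 1 − m·sn²u·sn²v = 0.9117961221741082
sn(u+v) = (sn u·cn v·dn v + sn v·cn u·dn u)/D = -0.9116478502312797/0.9117961221741082 = -0.9998373847626429

sn(u+v)=-0.999837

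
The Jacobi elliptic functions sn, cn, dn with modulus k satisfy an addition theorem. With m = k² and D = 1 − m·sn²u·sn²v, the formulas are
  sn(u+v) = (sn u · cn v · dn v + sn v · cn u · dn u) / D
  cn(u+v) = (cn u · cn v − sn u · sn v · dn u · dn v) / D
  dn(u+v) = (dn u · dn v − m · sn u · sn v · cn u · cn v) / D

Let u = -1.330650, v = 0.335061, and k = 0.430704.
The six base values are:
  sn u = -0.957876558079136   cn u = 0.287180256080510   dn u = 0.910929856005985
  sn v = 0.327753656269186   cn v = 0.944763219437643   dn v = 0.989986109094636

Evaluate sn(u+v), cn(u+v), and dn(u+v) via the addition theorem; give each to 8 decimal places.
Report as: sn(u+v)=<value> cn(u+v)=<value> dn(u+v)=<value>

m = k² = 0.185505935616
D = 1 − m·sn²u·sn²v = 0.9817159672471415
sn(u+v) = (sn u·cn v·dn v + sn v·cn u·dn u)/D = -0.8101635976684798/0.9817159672471415 = -0.8252525421790616
cn(u+v) = (cn u·cn v − sn u·sn v·dn u·dn v)/D = 0.5544377200018556/0.9817159672471415 = 0.5647638813052727
dn(u+v) = (dn u·dn v − m·sn u·sn v·cn u·cn v)/D = 0.9176091906236308/0.9817159672471415 = 0.9346992625542454

sn(u+v)=-0.82525254 cn(u+v)=0.56476388 dn(u+v)=0.93469926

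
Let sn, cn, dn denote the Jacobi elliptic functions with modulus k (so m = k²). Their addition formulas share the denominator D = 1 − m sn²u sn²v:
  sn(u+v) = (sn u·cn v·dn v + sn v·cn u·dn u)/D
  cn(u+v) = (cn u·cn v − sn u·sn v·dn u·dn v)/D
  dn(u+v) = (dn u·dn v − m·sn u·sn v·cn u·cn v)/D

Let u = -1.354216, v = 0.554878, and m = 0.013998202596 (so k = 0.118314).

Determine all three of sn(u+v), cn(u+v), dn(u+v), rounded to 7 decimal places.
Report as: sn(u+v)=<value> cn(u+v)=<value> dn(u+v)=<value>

sn u = -0.9757693700722821, cn u = 0.2188015914675711, dn u = 0.9933136207990093
sn v = 0.5265211053405482, cn v = 0.8501620584517797, dn v = 0.9980577917351343
m = k² = 0.013998202596
D = 1 − m·sn²u·sn²v = 0.9963051381405809
sn(u+v) = (sn u·cn v·dn v + sn v·cn u·dn u)/D = -0.7135175534134954/0.9963051381405809 = -0.7161636792771578
cn(u+v) = (cn u·cn v − sn u·sn v·dn u·dn v)/D = 0.6953536001604808/0.9963051381405809 = 0.6979323638320581
dn(u+v) = (dn u·dn v − m·sn u·sn v·cn u·cn v)/D = 0.9927221873064031/0.9963051381405809 = 0.9964037615615786

sn(u+v)=-0.7161637 cn(u+v)=0.6979324 dn(u+v)=0.9964038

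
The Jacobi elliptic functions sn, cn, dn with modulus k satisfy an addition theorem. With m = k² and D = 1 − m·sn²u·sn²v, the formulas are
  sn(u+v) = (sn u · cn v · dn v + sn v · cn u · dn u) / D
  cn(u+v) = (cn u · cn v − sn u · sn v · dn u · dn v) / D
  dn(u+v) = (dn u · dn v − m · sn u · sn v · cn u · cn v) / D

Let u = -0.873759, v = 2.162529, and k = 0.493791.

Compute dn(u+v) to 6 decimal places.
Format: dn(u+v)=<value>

sn u = -0.7516713606572133, cn u = 0.6595378424076465, dn u = 0.9285655094687851
sn v = 0.9125675925680289, cn v = -0.4089258967032927, dn v = 0.8927170440847838
m = k² = 0.243829551681
D = 1 − m·sn²u·sn²v = 0.8852712053084786
dn(u+v) = (dn u·dn v − m·sn u·sn v·cn u·cn v)/D = 0.7838372028495439/0.8852712053084786 = 0.8854204204873135

dn(u+v)=0.885420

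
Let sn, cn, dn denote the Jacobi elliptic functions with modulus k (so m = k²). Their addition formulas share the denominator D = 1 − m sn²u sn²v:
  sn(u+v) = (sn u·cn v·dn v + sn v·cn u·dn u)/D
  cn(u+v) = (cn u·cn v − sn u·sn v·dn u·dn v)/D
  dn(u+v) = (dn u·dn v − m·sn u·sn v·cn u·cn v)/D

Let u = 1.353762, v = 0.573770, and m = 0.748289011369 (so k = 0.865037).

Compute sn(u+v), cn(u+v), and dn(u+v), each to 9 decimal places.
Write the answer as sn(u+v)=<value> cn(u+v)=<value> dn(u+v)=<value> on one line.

sn(u+v)=0.993500897 cn(u+v)=0.113824285 dn(u+v)=0.511278590

sn u = 0.9077762424548872, cn u = 0.4194547575537628, dn u = 0.6191661114698896
sn v = 0.5243193663709657, cn v = 0.8515216979316199, dn v = 0.8912279566901479
m = k² = 0.748289011369
D = 1 − m·sn²u·sn²v = 0.8304808401938003
sn(u+v) = (sn u·cn v·dn v + sn v·cn u·dn u)/D = 0.8250834596154027/0.8304808401938003 = 0.9935008969296172
cn(u+v) = (cn u·cn v − sn u·sn v·dn u·dn v)/D = 0.09452888763800534/0.8304808401938003 = 0.1138242847552584
dn(u+v) = (dn u·dn v − m·sn u·sn v·cn u·cn v)/D = 0.4246070733008919/0.8304808401938003 = 0.5112785903667639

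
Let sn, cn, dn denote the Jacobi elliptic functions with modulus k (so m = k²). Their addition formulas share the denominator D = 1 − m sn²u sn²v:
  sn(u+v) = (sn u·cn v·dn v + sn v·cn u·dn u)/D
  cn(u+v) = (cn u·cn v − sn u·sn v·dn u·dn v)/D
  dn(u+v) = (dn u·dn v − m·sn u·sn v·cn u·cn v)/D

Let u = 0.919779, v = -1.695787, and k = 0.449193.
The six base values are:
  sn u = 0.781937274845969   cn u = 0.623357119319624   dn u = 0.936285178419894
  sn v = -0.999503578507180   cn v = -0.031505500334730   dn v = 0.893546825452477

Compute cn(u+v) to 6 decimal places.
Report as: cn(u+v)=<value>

m = k² = 0.201774351249
D = 1 − m·sn²u·sn²v = 0.8767523920295051
cn(u+v) = (cn u·cn v − sn u·sn v·dn u·dn v)/D = 0.634216251621169/0.8767523920295051 = 0.7233698560583179

cn(u+v)=0.723370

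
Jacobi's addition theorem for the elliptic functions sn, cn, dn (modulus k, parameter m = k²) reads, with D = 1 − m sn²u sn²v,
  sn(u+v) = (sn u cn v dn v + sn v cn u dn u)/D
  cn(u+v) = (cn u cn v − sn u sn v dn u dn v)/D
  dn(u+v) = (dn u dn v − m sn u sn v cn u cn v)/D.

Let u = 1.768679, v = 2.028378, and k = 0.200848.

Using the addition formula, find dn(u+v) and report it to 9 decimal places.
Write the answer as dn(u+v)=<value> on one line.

sn u = 0.9841982626320032, cn u = -0.1770699856896885, dn u = 0.9802677643572869
sn v = 0.9077437756952947, cn v = -0.4195250143751269, dn v = 0.9832395214730108
m = k² = 0.040339919104
D = 1 − m·sn²u·sn²v = 0.9678021575892739
dn(u+v) = (dn u·dn v − m·sn u·sn v·cn u·cn v)/D = 0.961160789705057/0.9678021575892739 = 0.9931376802250988

dn(u+v)=0.993137680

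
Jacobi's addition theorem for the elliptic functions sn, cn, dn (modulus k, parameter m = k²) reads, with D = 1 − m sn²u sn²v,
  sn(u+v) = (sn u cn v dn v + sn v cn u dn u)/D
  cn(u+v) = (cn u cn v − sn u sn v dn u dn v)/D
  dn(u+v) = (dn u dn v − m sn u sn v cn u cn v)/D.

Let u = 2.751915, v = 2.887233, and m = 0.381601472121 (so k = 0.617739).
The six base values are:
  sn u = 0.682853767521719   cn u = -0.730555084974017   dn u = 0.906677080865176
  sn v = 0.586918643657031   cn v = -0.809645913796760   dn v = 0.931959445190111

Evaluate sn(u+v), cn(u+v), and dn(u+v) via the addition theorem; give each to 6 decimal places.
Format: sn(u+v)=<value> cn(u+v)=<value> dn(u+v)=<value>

sn(u+v)=-0.963043 cn(u+v)=0.269347 dn(u+v)=0.803793

m = k² = 0.381601472121
D = 1 − m·sn²u·sn²v = 0.9387055331698211
sn(u+v) = (sn u·cn v·dn v + sn v·cn u·dn u)/D = -0.9040139315339963/0.9387055331698211 = -0.9630431478136937
cn(u+v) = (cn u·cn v − sn u·sn v·dn u·dn v)/D = 0.2528376744001679/0.9387055331698211 = 0.2693471652887626
dn(u+v) = (dn u·dn v − m·sn u·sn v·cn u·cn v)/D = 0.7545247758883737/0.9387055331698211 = 0.8037928287697359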